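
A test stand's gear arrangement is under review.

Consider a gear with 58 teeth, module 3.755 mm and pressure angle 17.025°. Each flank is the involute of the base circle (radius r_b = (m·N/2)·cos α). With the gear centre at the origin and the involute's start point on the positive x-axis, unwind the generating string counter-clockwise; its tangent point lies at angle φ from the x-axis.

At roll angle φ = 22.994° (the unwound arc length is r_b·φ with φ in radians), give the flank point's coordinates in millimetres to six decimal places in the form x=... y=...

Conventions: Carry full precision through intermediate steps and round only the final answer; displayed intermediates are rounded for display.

x=112.173239 y=2.207445

recognized (one wheel, involute flank): single-mesh tooth geometry, m = 3.755, N = 58
pitch radius r_p = m·N/2 = 3.755·58/2 = 108.895000
base radius r_b = r_p·cos α = 108.895000·cos 17.025° = 104.122905
roll angle φ = 22.994° = 0.40132101 rad
x = r_b·(cos φ + φ·sin φ) = 112.173239
y = r_b·(sin φ − φ·cos φ) = 2.207445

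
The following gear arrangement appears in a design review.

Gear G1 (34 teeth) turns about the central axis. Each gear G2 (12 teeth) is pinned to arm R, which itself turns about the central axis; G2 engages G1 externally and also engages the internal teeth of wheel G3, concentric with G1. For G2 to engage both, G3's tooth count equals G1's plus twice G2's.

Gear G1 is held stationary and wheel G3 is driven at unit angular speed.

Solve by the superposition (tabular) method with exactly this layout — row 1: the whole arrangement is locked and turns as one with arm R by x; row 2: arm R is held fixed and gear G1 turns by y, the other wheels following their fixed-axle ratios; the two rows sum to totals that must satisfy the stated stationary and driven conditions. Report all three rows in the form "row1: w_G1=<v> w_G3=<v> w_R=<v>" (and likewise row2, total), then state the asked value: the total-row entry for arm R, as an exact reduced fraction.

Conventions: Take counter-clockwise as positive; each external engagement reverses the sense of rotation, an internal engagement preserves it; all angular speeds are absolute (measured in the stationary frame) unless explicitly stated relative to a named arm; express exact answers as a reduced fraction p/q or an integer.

row1: w_G1=29/46 w_G3=29/46 w_R=29/46
row2: w_G1=-29/46 w_G3=17/46 w_R=0
total: w_G1=0 w_G3=1 w_R=29/46
asked value: 29/46

recognized (axles ride arm R): planetary set, 34/12/58 teeth
row 1 — lock + rotate with arm: ω_sun = ω_ring = ω_arm = x
row 2: sun turns y, ring = −(34/58)·y, arm 0
boundary: total ω_sun = x + y = 0 and total ω_ring = x − (34/58)·y = 1  ⇒  y = -29/46, x = 29/46
row 2 ring = −(34/58)·(-29/46) = 17/46
totals (row 1 + row 2): sun 29/46 + (-29/46) = 0, ring 29/46 + 17/46 = 1, arm 29/46 + 0 = 29/46
asked cell (total, arm) = 29/46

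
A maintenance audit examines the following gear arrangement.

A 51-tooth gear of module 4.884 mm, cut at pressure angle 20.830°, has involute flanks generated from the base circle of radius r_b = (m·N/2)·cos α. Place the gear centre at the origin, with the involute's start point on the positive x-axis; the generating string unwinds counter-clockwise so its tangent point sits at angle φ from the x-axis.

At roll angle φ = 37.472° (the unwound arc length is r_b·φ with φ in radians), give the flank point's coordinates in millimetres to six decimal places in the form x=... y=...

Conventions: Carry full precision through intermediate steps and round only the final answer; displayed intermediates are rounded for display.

topology: single-mesh involute geometry — m = 4.884, N = 51
pitch radius r_p = m·N/2 = 4.884·51/2 = 124.542000
base radius r_b = r_p·cos α = 124.542000·cos 20.830° = 116.401887
roll angle φ = 37.472° = 0.65400978 rad
x = r_b·(cos φ + φ·sin φ) = 138.696696
y = r_b·(sin φ − φ·cos φ) = 10.396819

x=138.696696 y=10.396819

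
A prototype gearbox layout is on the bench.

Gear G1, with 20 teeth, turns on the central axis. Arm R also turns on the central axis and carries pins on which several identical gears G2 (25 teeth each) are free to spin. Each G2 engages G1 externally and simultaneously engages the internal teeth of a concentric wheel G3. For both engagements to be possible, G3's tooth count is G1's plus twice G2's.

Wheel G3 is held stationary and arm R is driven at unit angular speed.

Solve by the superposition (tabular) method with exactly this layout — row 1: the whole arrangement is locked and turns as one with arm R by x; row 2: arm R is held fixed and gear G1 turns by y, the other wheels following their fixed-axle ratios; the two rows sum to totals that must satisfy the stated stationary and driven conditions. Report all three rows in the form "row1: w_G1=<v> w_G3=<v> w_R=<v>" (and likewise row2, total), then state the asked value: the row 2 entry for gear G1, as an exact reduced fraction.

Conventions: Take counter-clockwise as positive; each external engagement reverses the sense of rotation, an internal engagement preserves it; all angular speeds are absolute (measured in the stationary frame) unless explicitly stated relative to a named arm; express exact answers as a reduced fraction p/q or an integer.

topology: planetary set — G1 20T / G2 25T / G3 70T, arm = carrier (Willis)
row 1 (train locked, turned with arm): all members turn x
superposition row 2 [arm held]: sun y, ring −(20/70)·y, arm 0
boundary: total ω_ring = x − (20/70)·y = 0 and total ω_arm = x = 1  ⇒  y = 7/2, x = 1
row 2 ring = −(20/70)·7/2 = -1
totals (row 1 + row 2): sun 1 + 7/2 = 9/2, ring 1 + (-1) = 0, arm 1 + 0 = 1
asked cell (row2, sun) = 7/2

row1: w_G1=1 w_G3=1 w_R=1
row2: w_G1=7/2 w_G3=-1 w_R=0
total: w_G1=9/2 w_G3=0 w_R=1
asked value: 7/2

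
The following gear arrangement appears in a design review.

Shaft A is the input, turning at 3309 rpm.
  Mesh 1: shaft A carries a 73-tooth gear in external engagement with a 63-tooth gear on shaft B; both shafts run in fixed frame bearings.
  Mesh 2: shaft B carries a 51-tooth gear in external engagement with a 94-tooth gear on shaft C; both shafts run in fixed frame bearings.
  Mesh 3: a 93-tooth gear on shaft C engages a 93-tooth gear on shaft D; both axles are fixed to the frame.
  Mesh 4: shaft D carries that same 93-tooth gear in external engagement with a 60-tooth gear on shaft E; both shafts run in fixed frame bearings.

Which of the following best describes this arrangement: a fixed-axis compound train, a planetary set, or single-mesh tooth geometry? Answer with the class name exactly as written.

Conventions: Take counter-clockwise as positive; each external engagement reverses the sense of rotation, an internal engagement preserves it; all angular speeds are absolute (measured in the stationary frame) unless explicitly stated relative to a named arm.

fixed-axis compound train

class = fixed-axis compound train [4 meshes; 4 ratios multiply, 4 sense flips]
classification: fixed-axis compound train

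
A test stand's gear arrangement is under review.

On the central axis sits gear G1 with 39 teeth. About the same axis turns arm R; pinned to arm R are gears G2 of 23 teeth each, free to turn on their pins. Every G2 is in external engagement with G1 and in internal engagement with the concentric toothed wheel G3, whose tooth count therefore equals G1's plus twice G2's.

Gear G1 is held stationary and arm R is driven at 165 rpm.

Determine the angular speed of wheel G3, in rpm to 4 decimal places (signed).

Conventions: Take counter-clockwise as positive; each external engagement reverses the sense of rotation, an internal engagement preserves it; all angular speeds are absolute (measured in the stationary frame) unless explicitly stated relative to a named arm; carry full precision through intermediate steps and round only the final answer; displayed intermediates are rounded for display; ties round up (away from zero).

+240.7059 rpm

recognized (axles ride arm R): planetary set, 39/23/85 teeth
normalise by the input: solve with ω_arm = 1, then scale by 165 rpm
ring teeth: 39 + 2·23 = 85
39(ω_sun−ω_arm) = −85(ω_ring−ω_arm),  ω_sun = 0, ω_arm = 1
ω_ring = 1 − (39/85)(0−1) = 124/85
scale: ω_ring = 124/85 × 165 rpm = +240.7059 rpm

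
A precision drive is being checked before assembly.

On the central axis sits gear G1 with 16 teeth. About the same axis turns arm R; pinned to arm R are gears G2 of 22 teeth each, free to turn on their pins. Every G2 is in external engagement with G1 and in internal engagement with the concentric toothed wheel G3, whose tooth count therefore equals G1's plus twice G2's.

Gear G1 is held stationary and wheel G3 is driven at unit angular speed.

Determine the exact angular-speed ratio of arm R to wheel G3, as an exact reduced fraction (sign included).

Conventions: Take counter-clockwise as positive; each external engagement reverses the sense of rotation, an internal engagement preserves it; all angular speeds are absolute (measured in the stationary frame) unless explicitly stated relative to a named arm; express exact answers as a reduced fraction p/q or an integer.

15/19

topology: planetary set — G1 16T / G2 22T / G3 60T, arm = carrier (Willis)
ring teeth: 16 + 2·22 = 60
16(ω_sun−ω_arm) = −60(ω_ring−ω_arm),  ω_sun = 0, ω_ring = 1
16(0−ω_arm) = −60(1−ω_arm)  ⇒  76·ω_arm = 60  ⇒  ω_arm = 15/19
ω_out/ω_in = 15/19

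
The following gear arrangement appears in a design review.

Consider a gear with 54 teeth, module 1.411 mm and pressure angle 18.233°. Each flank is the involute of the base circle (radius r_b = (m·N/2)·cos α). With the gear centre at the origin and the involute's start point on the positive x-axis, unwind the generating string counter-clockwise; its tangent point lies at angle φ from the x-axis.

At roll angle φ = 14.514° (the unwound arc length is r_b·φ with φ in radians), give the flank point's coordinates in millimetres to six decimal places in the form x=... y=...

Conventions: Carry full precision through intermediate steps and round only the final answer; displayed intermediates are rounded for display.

x=37.326630 y=0.194806

topology: single-mesh involute geometry — m = 1.411, N = 54
pitch radius r_p = m·N/2 = 1.411·54/2 = 38.097000
base radius r_b = r_p·cos α = 38.097000·cos 18.233° = 36.184226
roll angle φ = 14.514° = 0.25331709 rad
x = r_b·(cos φ + φ·sin φ) = 37.326630
y = r_b·(sin φ − φ·cos φ) = 0.194806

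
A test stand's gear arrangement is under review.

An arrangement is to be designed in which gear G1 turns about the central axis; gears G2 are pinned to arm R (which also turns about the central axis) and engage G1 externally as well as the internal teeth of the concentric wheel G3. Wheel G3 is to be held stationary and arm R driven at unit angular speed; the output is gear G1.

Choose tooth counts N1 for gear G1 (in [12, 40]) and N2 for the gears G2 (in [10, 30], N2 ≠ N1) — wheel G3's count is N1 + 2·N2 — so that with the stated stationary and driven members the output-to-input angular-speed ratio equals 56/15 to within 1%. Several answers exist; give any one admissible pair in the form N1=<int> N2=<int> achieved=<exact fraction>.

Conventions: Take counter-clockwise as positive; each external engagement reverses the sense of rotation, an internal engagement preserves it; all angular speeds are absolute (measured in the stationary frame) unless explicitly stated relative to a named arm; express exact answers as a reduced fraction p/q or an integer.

class = planetary set [ratio 56/15 wanted; Willis about the carrier]
Willis with ω_ring = 0: ω_sun/ω_arm = (N1+N3)/N1; set equal to 56/15  ⇒  N3/N1 = 56/15 − 1 = 41/15
N3 = N1 + 2·N2  ⇒  N2/N1 = (N3/N1 − 1)/2 = (41/15 − 1)/2 = 13/15
smallest multiple with N1 ≥ 12 and N2 ≥ 10: k = 1  ⇒  N1 = 1·15 = 15, N2 = 1·13 = 13 (N1 ≤ 40, N2 ≤ 30, N2 ≠ N1 ✓), N3 = 15 + 2·13 = 41
check: (N1+N3)/N1 with N1 = 15, N3 = 41 gives 56/15; |achieved − target| = 0 ≤ 14/375 ✓

N1=15 N2=13 achieved=56/15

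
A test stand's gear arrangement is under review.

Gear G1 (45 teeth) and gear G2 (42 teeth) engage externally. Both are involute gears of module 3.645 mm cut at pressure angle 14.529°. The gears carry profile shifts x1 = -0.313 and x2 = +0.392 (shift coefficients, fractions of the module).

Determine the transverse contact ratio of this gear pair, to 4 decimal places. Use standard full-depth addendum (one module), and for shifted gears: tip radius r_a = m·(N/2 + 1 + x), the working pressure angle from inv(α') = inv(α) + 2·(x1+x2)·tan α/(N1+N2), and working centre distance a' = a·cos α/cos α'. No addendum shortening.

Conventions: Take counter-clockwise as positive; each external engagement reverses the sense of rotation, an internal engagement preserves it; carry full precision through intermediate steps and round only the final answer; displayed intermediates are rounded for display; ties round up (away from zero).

2.0132

recognized (one external pair, fixed centres): single-mesh tooth geometry, m = 3.645, N1 = 45, N2 = 42
base radii: r_b1 = 79.389805, r_b2 = 74.097151
tip radii: r_a1 = 84.516615, r_a2 = 81.618840
inv(α') = inv(14.529°) + 2·(-0.313+0.392)·tan α/(45+42) = 0.00604942  ⇒  α' = 14.91944°
a' = a·cos α / cos α' = 158.5575·cos 14.529°/cos 14.91944° = 158.841702
action lengths: √(r_a1²−r_b1²) = 28.988223, √(r_a2²−r_b2²) = 34.223489
base pitch p_b = π·m·cos α = 11.084908
CR = (28.988223 + 34.223489 − 158.841702·sin 14.91944°)/11.084908 = 2.013208
contact ratio ≈ 2.0132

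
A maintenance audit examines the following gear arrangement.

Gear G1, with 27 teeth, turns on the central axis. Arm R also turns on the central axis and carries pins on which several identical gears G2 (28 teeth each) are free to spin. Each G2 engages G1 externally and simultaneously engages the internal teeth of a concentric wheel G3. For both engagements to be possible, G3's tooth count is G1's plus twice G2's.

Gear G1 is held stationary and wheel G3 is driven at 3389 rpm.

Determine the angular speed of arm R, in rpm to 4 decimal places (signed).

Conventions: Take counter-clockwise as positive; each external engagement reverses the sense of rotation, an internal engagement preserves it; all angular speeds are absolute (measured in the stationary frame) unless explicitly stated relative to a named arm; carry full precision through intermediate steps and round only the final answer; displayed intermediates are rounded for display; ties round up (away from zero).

+2557.1545 rpm

class = planetary set [G3 = 27+2·28 = 83; Willis about the carrier]
normalise by the input: solve with ω_ring = 1, then scale by 3389 rpm
ring teeth: 27 + 2·28 = 83
27(ω_sun−ω_arm) = −83(ω_ring−ω_arm),  ω_sun = 0, ω_ring = 1
27(0−ω_arm) = −83(1−ω_arm)  ⇒  110·ω_arm = 83  ⇒  ω_arm = 83/110
scale: ω_arm = 83/110 × 3389 rpm = +2557.1545 rpm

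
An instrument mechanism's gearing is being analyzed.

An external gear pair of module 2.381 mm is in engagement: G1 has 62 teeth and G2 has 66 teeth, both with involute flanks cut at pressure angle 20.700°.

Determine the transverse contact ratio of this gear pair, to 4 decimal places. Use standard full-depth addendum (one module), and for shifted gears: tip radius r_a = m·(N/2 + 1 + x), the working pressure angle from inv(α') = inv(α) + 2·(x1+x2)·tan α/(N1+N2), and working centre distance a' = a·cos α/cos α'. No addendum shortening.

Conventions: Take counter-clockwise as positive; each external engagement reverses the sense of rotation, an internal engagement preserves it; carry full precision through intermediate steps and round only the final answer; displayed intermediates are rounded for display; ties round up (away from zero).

recognized (one external pair, fixed centres): single-mesh tooth geometry, m = 2.381, N1 = 62, N2 = 66
base radii: r_b1 = 69.046059, r_b2 = 73.500644
tip radii: r_a1 = 76.192000, r_a2 = 80.954000
no profile shift: α' = α, a' = a
action lengths: √(r_a1²−r_b1²) = 32.215874, √(r_a2²−r_b2²) = 33.929419
base pitch p_b = π·m·cos α = 6.997245
CR = (32.215874 + 33.929419 − 152.384000·sin 20.70000°)/6.997245 = 1.755174
contact ratio ≈ 1.7552

1.7552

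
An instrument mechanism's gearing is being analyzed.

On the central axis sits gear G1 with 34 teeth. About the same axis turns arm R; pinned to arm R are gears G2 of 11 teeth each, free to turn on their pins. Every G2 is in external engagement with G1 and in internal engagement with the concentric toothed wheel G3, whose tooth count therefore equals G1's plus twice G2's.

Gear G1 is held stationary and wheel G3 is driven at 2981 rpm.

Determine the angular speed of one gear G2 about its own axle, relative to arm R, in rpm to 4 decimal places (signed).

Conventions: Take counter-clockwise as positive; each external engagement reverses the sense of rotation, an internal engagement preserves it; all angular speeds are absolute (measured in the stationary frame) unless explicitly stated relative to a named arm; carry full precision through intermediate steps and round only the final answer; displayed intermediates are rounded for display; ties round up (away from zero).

class = planetary set [G3 = 34+2·11 = 56; Willis about the carrier]
normalise by the input: solve with ω_ring = 1, then scale by 2981 rpm
ring teeth: 34 + 2·11 = 56
34(ω_sun−ω_arm) = −56(ω_ring−ω_arm),  ω_sun = 0, ω_ring = 1
34(0−ω_arm) = −56(1−ω_arm)  ⇒  90·ω_arm = 56  ⇒  ω_arm = 28/45
sun–planet mesh: 34·(0−28/45) = −11·(ω_p−ω_arm)  ⇒  ω_p−ω_arm = 952/495
scale: ω_p−ω_arm = 952/495 × 2981 rpm = +5733.1556 rpm

+5733.1556 rpm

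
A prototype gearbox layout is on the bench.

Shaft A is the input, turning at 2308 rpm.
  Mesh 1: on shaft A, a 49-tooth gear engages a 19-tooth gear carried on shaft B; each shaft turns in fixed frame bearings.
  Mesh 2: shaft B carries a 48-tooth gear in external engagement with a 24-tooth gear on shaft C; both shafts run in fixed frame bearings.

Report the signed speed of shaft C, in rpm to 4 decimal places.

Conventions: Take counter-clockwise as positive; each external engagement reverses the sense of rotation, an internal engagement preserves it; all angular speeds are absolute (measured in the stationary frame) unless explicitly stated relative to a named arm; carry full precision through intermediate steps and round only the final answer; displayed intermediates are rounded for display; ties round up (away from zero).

+11904.4211 rpm

class = fixed-axis compound train [2 meshes; 2 ratios multiply, 2 sense flips]
mesh 1 [49T→19T]: ω = 2308.0000×49/19 = 5952.2105 rpm, sense flips to −
mesh 2 [48T→24T]: ω = 5952.2105×48/24 = 11904.4211 rpm, sense flips to +
signed output speed = +11904.4211 rpm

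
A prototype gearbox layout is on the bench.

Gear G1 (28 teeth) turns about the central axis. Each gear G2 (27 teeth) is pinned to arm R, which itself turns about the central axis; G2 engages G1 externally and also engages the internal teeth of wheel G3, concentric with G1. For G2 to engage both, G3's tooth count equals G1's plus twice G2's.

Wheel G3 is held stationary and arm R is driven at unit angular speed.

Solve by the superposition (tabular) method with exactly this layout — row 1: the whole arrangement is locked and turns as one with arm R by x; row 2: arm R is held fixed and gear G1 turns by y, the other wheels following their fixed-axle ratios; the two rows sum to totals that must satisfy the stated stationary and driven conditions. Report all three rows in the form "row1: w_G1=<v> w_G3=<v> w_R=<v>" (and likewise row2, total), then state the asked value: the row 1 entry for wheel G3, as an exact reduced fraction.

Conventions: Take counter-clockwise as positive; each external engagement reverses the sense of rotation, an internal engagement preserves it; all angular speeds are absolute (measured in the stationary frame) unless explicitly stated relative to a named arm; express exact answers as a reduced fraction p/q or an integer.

topology: planetary set — G1 28T / G2 27T / G3 82T, arm = carrier (Willis)
superposition row 1 [locked train]: every member turns x
superposition row 2 [arm held]: sun y, ring −(28/82)·y, arm 0
boundary: total ω_ring = x − (28/82)·y = 0 and total ω_arm = x = 1  ⇒  y = 41/14, x = 1
row 2 ring = −(28/82)·41/14 = -1
totals (row 1 + row 2): sun 1 + 41/14 = 55/14, ring 1 + (-1) = 0, arm 1 + 0 = 1
asked cell (row1, ring) = 1

row1: w_G1=1 w_G3=1 w_R=1
row2: w_G1=41/14 w_G3=-1 w_R=0
total: w_G1=55/14 w_G3=0 w_R=1
asked value: 1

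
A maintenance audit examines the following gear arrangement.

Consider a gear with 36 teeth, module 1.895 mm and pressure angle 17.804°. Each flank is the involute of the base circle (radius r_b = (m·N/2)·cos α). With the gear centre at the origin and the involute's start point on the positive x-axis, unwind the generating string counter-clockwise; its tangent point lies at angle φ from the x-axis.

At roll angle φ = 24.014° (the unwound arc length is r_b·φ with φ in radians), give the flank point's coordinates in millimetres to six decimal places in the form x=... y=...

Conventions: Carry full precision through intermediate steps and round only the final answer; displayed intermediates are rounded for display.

x=35.204827 y=0.783112

topology: single-mesh involute geometry — m = 1.895, N = 36
pitch radius r_p = m·N/2 = 1.895·36/2 = 34.110000
base radius r_b = r_p·cos α = 34.110000·cos 17.804° = 32.476406
roll angle φ = 24.014° = 0.41912337 rad
x = r_b·(cos φ + φ·sin φ) = 35.204827
y = r_b·(sin φ − φ·cos φ) = 0.783112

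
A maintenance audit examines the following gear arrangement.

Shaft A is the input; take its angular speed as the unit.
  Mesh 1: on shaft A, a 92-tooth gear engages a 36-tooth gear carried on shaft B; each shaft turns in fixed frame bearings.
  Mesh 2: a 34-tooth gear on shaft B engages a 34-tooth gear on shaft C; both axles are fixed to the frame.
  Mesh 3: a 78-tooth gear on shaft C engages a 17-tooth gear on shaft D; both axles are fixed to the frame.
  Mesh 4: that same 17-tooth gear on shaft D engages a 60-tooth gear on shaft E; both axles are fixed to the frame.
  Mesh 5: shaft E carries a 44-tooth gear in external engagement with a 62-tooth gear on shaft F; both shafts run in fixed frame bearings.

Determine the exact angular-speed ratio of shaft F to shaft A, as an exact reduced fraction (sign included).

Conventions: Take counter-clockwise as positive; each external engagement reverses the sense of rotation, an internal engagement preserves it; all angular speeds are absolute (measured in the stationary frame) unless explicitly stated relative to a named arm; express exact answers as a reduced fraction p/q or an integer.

class = fixed-axis compound train [5 meshes; 5 ratios multiply, 5 sense flips]
mesh 1 [92T→36T]: running ratio 23/9, sense −
mesh 2 [34T→34T]: running ratio 23/9, sense +
mesh 3 [78T→17T]: running ratio 598/51, sense −
mesh 4 [17T→60T]: running ratio 299/90, sense +
mesh 5 [44T→62T]: running ratio 3289/1395, sense −
ω_out/ω_in = -3289/1395

-3289/1395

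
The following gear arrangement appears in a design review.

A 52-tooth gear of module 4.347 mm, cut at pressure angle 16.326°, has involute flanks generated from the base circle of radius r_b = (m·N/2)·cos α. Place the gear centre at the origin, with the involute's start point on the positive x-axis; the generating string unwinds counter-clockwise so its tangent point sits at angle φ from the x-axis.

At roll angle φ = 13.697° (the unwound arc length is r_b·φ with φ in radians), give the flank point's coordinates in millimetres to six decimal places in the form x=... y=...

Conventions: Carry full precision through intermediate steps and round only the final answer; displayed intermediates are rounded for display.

x=111.519871 y=0.491125

single-mesh involute tooth geometry (52T wheel at module 4.347)
pitch radius r_p = m·N/2 = 4.347·52/2 = 113.022000
base radius r_b = r_p·cos α = 113.022000·cos 16.326° = 108.464708
roll angle φ = 13.697° = 0.23905775 rad
x = r_b·(cos φ + φ·sin φ) = 111.519871
y = r_b·(sin φ − φ·cos φ) = 0.491125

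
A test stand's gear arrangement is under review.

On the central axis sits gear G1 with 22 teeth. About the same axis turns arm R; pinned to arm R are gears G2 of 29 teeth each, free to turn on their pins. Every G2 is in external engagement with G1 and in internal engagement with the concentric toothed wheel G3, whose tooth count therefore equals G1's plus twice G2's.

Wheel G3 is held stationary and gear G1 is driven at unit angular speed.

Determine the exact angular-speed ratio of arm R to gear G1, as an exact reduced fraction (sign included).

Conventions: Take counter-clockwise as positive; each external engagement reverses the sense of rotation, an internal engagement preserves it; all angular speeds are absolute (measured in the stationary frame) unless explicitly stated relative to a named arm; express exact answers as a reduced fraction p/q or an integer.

11/51

class = planetary set [G3 = 22+2·29 = 80; Willis about the carrier]
ring teeth: 22 + 2·29 = 80
22(ω_sun−ω_arm) = −80(ω_ring−ω_arm),  ω_ring = 0, ω_sun = 1
22(1−ω_arm) = −80(0−ω_arm)  ⇒  102·ω_arm = 22  ⇒  ω_arm = 11/51
ω_out/ω_in = 11/51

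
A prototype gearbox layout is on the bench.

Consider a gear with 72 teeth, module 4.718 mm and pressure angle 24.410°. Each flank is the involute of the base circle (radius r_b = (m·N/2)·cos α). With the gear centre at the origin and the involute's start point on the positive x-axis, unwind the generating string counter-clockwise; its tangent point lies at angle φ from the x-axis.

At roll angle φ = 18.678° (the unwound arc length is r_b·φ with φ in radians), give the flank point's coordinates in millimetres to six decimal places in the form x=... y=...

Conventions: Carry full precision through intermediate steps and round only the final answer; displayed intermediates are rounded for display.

x=162.666740 y=1.767149

topology: single-mesh involute geometry — m = 4.718, N = 72
pitch radius r_p = m·N/2 = 4.718·72/2 = 169.848000
base radius r_b = r_p·cos α = 169.848000·cos 24.410° = 154.665550
roll angle φ = 18.678° = 0.32599260 rad
x = r_b·(cos φ + φ·sin φ) = 162.666740
y = r_b·(sin φ − φ·cos φ) = 1.767149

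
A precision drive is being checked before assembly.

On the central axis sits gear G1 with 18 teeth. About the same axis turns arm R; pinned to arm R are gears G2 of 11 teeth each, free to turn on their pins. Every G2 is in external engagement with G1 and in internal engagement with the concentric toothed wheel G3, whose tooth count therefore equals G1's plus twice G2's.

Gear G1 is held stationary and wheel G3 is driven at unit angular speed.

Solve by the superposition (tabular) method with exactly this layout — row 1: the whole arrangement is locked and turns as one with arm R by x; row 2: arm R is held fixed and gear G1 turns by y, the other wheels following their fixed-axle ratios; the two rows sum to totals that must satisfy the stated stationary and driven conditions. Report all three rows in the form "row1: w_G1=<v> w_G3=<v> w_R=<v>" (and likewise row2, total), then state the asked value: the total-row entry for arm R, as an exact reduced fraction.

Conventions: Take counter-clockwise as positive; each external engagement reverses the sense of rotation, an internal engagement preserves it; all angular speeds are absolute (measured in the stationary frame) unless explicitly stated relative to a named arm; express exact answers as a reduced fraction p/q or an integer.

row1: w_G1=20/29 w_G3=20/29 w_R=20/29
row2: w_G1=-20/29 w_G3=9/29 w_R=0
total: w_G1=0 w_G3=1 w_R=20/29
asked value: 20/29

planetary set (18T centre, 11T on arm, 40T internal) — Willis relation
row 1: whole set turns with the arm by x
row 2 — arm fixed, fixed-axis ratios: sun y, ring −(18/40)·y, arm 0
boundary: total ω_sun = x + y = 0 and total ω_ring = x − (18/40)·y = 1  ⇒  y = -20/29, x = 20/29
row 2 ring = −(18/40)·(-20/29) = 9/29
totals (row 1 + row 2): sun 20/29 + (-20/29) = 0, ring 20/29 + 9/29 = 1, arm 20/29 + 0 = 20/29
asked cell (total, arm) = 20/29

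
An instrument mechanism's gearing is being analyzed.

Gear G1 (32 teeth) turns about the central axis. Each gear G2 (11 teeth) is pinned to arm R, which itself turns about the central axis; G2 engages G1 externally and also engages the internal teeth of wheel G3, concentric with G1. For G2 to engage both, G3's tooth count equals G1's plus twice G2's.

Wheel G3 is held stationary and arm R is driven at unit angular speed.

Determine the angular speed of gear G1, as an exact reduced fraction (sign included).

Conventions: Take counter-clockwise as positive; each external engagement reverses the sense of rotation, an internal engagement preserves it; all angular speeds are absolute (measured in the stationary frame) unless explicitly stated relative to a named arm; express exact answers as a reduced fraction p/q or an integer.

43/16

planetary set (32T centre, 11T on arm, 54T internal) — Willis relation
ring teeth: 32 + 2·11 = 54
32(ω_sun−ω_arm) = −54(ω_ring−ω_arm),  ω_ring = 0, ω_arm = 1
ω_sun = 1 − (54/32)(0−1) = 43/16
exact speed ratio = 43/16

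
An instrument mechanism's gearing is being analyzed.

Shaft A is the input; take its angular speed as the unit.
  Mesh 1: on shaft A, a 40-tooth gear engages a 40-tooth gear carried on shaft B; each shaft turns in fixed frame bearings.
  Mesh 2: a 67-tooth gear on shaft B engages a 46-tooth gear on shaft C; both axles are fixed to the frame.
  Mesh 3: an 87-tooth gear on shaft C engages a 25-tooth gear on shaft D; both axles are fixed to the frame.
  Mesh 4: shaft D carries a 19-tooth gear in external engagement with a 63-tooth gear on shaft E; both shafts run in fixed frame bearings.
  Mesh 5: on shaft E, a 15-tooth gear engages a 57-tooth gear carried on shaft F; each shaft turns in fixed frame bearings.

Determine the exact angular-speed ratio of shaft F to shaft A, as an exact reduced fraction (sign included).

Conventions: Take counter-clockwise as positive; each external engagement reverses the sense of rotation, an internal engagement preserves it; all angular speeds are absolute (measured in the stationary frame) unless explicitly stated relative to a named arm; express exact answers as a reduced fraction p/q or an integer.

-1943/4830

class = fixed-axis compound train [5 meshes; 5 ratios multiply, 5 sense flips]
mesh 1 [40T→40T]: running ratio 1, sense −
mesh 2 [67T→46T]: running ratio 67/46, sense +
mesh 3 [87T→25T]: running ratio 5829/1150, sense −
mesh 4 [19T→63T]: running ratio 36917/24150, sense +
mesh 5 [15T→57T]: running ratio 1943/4830, sense −
ω_out/ω_in = -1943/4830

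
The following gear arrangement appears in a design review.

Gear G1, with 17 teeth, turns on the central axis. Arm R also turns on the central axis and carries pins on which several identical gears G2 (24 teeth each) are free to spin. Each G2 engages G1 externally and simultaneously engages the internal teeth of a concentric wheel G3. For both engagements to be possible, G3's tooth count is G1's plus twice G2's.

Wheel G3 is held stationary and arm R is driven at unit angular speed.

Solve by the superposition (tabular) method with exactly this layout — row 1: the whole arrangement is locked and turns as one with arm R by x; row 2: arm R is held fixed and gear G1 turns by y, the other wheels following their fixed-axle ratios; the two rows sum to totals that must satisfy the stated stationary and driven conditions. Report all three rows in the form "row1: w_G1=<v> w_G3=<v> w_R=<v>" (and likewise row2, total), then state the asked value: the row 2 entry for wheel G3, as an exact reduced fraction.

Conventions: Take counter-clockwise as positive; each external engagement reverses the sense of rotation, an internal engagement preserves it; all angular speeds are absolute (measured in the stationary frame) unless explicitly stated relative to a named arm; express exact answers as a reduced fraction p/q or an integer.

row1: w_G1=1 w_G3=1 w_R=1
row2: w_G1=65/17 w_G3=-1 w_R=0
total: w_G1=82/17 w_G3=0 w_R=1
asked value: -1

recognized (axles ride arm R): planetary set, 17/24/65 teeth
row 1 (train locked, turned with arm): all members turn x
superposition row 2 [arm held]: sun y, ring −(17/65)·y, arm 0
boundary: total ω_ring = x − (17/65)·y = 0 and total ω_arm = x = 1  ⇒  y = 65/17, x = 1
row 2 ring = −(17/65)·65/17 = -1
totals (row 1 + row 2): sun 1 + 65/17 = 82/17, ring 1 + (-1) = 0, arm 1 + 0 = 1
asked cell (row2, ring) = -1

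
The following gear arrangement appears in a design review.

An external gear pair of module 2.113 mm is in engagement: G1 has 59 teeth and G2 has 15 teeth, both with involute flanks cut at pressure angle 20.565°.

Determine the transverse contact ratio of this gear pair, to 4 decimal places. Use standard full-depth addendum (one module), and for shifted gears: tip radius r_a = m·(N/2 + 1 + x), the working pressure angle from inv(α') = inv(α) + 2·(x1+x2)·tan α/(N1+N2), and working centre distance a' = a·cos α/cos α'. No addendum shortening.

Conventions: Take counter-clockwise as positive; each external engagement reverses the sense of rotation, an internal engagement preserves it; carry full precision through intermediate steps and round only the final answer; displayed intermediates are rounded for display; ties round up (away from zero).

1.6082

recognized (one external pair, fixed centres): single-mesh tooth geometry, m = 2.113, N1 = 59, N2 = 15
base radii: r_b1 = 58.361253, r_b2 = 14.837607
tip radii: r_a1 = 64.446500, r_a2 = 17.960500
no profile shift: α' = α, a' = a
action lengths: √(r_a1²−r_b1²) = 27.337071, √(r_a2²−r_b2²) = 10.120523
base pitch p_b = π·m·cos α = 6.215162
CR = (27.337071 + 10.120523 − 78.181000·sin 20.56500°)/6.215162 = 1.608159
contact ratio ≈ 1.6082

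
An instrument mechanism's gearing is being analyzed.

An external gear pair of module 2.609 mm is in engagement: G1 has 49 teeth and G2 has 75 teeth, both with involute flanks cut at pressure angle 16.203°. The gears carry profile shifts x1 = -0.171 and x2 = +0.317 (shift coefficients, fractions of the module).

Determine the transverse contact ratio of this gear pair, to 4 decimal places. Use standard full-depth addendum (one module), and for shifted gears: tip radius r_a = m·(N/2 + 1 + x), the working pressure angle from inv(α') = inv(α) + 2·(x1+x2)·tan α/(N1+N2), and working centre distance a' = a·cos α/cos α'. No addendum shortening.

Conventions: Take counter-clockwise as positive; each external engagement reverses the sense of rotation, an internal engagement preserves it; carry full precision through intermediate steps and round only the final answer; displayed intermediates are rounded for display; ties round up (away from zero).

2.0104

topology: single-mesh involute geometry — m = 2.609, 49T/75T pair
base radii: r_b1 = 61.381519, r_b2 = 93.951304
tip radii: r_a1 = 66.083361, r_a2 = 101.273553
inv(α') = inv(16.203°) + 2·(-0.171+0.317)·tan α/(49+75) = 0.00847222  ⇒  α' = 16.65392°
a' = a·cos α / cos α' = 161.7580·cos 16.203°/cos 16.65392° = 162.133802
action lengths: √(r_a1²−r_b1²) = 24.481008, √(r_a2²−r_b2²) = 37.808531
base pitch p_b = π·m·cos α = 7.870846
CR = (24.481008 + 37.808531 − 162.133802·sin 16.65392°)/7.870846 = 2.010406
contact ratio ≈ 2.0104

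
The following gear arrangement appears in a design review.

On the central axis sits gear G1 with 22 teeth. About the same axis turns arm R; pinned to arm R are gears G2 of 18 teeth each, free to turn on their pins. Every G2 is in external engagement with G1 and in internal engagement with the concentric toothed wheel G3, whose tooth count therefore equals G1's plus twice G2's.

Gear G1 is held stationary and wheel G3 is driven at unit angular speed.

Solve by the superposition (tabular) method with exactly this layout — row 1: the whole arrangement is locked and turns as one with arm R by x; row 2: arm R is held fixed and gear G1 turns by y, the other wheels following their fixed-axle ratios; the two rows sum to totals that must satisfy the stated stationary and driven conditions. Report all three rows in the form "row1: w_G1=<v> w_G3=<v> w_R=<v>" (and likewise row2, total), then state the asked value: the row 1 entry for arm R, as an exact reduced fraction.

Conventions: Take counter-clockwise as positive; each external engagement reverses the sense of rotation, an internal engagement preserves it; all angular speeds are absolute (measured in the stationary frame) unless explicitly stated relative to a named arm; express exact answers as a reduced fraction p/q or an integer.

recognized (axles ride arm R): planetary set, 22/18/58 teeth
superposition row 1 [locked train]: every member turns x
row 2 — arm fixed, fixed-axis ratios: sun y, ring −(22/58)·y, arm 0
boundary: total ω_sun = x + y = 0 and total ω_ring = x − (22/58)·y = 1  ⇒  y = -29/40, x = 29/40
row 2 ring = −(22/58)·(-29/40) = 11/40
totals (row 1 + row 2): sun 29/40 + (-29/40) = 0, ring 29/40 + 11/40 = 1, arm 29/40 + 0 = 29/40
asked cell (row1, arm) = 29/40

row1: w_G1=29/40 w_G3=29/40 w_R=29/40
row2: w_G1=-29/40 w_G3=11/40 w_R=0
total: w_G1=0 w_G3=1 w_R=29/40
asked value: 29/40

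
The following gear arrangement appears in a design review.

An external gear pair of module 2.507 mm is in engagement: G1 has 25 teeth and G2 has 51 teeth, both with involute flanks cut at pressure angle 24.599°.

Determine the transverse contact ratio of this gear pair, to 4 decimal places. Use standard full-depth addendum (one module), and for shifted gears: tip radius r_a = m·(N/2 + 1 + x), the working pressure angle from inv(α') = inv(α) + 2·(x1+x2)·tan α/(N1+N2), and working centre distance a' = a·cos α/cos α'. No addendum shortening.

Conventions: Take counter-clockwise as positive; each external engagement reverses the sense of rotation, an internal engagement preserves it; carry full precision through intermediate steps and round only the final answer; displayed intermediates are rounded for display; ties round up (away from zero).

topology: single-mesh involute geometry — m = 2.507, 25T/51T pair
base radii: r_b1 = 28.493414, r_b2 = 58.126565
tip radii: r_a1 = 33.844500, r_a2 = 66.435500
no profile shift: α' = α, a' = a
action lengths: √(r_a1²−r_b1²) = 18.264050, √(r_a2²−r_b2²) = 32.171075
base pitch p_b = π·m·cos α = 7.161176
CR = (18.264050 + 32.171075 − 95.266000·sin 24.59900°)/7.161176 = 1.505232
contact ratio ≈ 1.5052

1.5052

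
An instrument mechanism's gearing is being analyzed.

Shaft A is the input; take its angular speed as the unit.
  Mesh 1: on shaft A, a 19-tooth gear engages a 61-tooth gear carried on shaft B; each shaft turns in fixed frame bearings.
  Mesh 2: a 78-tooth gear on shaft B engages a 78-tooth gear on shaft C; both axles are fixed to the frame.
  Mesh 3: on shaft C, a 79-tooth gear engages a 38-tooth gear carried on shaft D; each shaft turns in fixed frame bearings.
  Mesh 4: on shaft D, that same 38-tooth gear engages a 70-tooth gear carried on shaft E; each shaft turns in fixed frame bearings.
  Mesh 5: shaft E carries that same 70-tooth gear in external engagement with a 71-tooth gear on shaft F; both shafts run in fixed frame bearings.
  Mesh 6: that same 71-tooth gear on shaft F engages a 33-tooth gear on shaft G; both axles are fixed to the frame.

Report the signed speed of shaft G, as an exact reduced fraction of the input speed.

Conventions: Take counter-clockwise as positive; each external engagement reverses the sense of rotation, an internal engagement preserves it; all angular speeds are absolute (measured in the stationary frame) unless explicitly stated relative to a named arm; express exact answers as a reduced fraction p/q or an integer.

1501/2013

6-mesh fixed-axis compound train (all bearings frame-fixed)
mesh 1 [19T→61T]: |ω|/ω_in = 1×19/61 = 19/61, sense flips to −
mesh 2 [78T→78T]: |ω|/ω_in = (19/61)×78/78 = 19/61, sense flips to +
mesh 3 [79T→38T]: |ω|/ω_in = (19/61)×79/38 = 79/122, sense flips to −
mesh 4 [38T→70T]: |ω|/ω_in = (79/122)×38/70 = 1501/4270, sense flips to +
mesh 5 [70T→71T]: |ω|/ω_in = (1501/4270)×70/71 = 1501/4331, sense flips to −
mesh 6 [71T→33T]: |ω|/ω_in = (1501/4331)×71/33 = 1501/2013, sense flips to +
signed output speed (× input speed) = 1501/2013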